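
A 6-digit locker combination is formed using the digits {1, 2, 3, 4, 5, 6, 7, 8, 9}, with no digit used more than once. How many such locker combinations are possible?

60480

With no repetition, fill the 6 digits in order: 9 choices, then 8, down to 4.
9 × 8 × 7 × 6 × 5 × 4 = 60480.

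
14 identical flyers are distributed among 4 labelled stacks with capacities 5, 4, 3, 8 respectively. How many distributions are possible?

69

Ignoring the caps, the number of non-negative solutions to x_1+…+x_4 = 14 is C(17,3) = 680.
Subtract solutions that violate a single cap (substitute x_i' = x_i − (cap_i+1)): x_1 ≥ 6 gives C(11,3) = 165; x_2 ≥ 5 gives C(12,3) = 220; x_3 ≥ 4 gives C(13,3) = 286; x_4 ≥ 9 gives C(8,3) = 56. Together 727.
Add back pairs where two caps are both exceeded: 20 + 35 + 0 + 56 + 1 + 4 = 116.
By inclusion–exclusion the count is 680 − 727 + 116 = 69.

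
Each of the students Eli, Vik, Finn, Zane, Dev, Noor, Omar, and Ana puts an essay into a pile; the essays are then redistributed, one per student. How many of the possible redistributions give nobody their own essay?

14833

Let Aᵢ be the assignments in which student i gets their own essay. We want the size of the complement of A₁∪…∪A_8.
By inclusion–exclusion this is Σ_{j=0}^{8} (−1)^j C(8,j)·(8−j)!.
Computing: 40320 − 40320 + 20160 − 6720 + 1680 − 336 + 56 − 8 + 1 = 14833.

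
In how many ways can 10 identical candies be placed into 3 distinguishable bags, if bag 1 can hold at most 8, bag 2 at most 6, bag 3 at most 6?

43

Ignoring the caps, the number of non-negative solutions to x_1+…+x_3 = 10 is C(12,2) = 66.
Subtract solutions that violate a single cap (substitute x_i' = x_i − (cap_i+1)): x_1 ≥ 9 gives C(3,2) = 3; x_2 ≥ 7 gives C(5,2) = 10; x_3 ≥ 7 gives C(5,2) = 10. Together 23.
No two caps can be exceeded simultaneously, so the pair terms are all 0.
By inclusion–exclusion the count is 66 − 23 + 0 = 43.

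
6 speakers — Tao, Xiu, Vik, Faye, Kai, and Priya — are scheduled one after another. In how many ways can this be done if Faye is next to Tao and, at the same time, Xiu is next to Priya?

96

Treat {Faye,Tao} as one block (2 orders) and {Xiu,Priya} as another (2 orders).
That leaves 4 units to arrange: 2 × 2 × 4! = 4 × 24 = 96.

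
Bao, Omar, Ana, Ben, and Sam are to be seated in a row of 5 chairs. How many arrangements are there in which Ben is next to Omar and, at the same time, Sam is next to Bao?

24

Treat {Ben,Omar} as one block (2 orders) and {Sam,Bao} as another (2 orders).
That leaves 3 units to arrange: 2 × 2 × 3! = 4 × 6 = 24.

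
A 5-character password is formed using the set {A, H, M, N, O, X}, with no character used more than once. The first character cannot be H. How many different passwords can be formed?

The first character has 6−1 = 5 choices (anything except H).
The remaining 4 characters are filled from the other 5 symbols without repetition: 5 × 4 × 3 × 2 = 120.
Total: 5 × 120 = 600.

600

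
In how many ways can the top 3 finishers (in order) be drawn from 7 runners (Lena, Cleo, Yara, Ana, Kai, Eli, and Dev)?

There are 7 choices for 1st place, 6 for 2nd, and 5 for 3rd.
That gives 7 × 6 × 5 = 210.

210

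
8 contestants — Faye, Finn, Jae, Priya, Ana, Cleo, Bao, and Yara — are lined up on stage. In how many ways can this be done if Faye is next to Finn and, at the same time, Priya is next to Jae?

2880

Treat {Faye,Finn} as one block (2 orders) and {Priya,Jae} as another (2 orders).
That leaves 6 units to arrange: 2 × 2 × 6! = 4 × 720 = 2880.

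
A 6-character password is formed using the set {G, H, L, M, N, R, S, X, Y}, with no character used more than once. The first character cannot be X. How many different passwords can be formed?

53760

The first character has 9−1 = 8 choices (anything except X).
The remaining 5 characters are filled from the other 8 symbols without repetition: 8 × 7 × 6 × 5 × 4 = 6720.
Total: 8 × 6720 = 53760.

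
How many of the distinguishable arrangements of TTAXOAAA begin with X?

105

With the first slot taken by X, it remains to arrange the other 7 letters (TTAOAAA).
Those 7 letters have A appearing 4 times and T appearing twice, giving (7)!/(4!·2!) = 105.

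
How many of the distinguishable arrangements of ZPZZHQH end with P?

60

Fix P in the last position and arrange the remaining 6 letters.
Those 6 letters have H appearing twice and Z appearing 3 times, giving (6)!/(3!·2!) = 60.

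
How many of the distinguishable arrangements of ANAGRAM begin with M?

Fix M in the first position and arrange the remaining 6 letters.
Those 6 letters have A appearing 3 times, giving (6)!/(3!) = 120.

120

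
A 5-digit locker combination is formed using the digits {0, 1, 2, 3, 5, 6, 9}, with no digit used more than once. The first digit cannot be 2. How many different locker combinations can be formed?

The first digit has 7−1 = 6 choices (anything except 2).
The remaining 4 digits are filled from the other 6 symbols without repetition: 6 × 5 × 4 × 3 = 360.
Total: 6 × 360 = 2160.

2160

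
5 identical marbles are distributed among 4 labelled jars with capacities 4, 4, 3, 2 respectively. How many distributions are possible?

By stars and bars, unrestricted non-negative solutions to x_1+…+x_4 = 5 number C(5+3,3) = 56.
Subtract solutions that violate a single cap (substitute x_i' = x_i − (cap_i+1)): x_1 ≥ 5 gives C(3,3) = 1; x_2 ≥ 5 gives C(3,3) = 1; x_3 ≥ 4 gives C(4,3) = 4; x_4 ≥ 3 gives C(5,3) = 10. Together 16.
No two caps can be exceeded simultaneously, so the pair terms are all 0.
By inclusion–exclusion the count is 56 − 16 + 0 = 40.

40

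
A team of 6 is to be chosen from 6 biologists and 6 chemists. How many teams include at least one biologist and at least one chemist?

922

Unrestricted: C(12,6) = 924 ways to pick any 6 of the 12.
Selections missing a whole group: no biologists → C(6,6) = 1; no chemists → C(6,6) = 1.
Both groups omitted at once is impossible, so 924 − 2 = 922.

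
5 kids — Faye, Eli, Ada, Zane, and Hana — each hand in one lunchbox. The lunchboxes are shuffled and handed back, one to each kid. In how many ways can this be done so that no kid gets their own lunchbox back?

Count assignments avoiding every fixed point. For any j of the 5 kids fixed to their own lunchbox, the other 5−j can be arranged in (5−j)! ways.
By inclusion–exclusion this is Σ_{j=0}^{5} (−1)^j C(5,j)·(5−j)!.
Computing: 120 − 120 + 60 − 20 + 5 − 1 = 44.

44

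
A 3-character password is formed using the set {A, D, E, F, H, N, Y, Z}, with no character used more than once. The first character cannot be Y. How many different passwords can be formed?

The first character has 8−1 = 7 choices (anything except Y).
The remaining 2 characters are filled from the other 7 symbols without repetition: 7 × 6 = 42.
Total: 7 × 42 = 294.

294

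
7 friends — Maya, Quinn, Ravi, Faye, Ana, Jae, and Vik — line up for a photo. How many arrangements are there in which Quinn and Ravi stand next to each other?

1440

Glue Quinn and Ravi into one block (2 internal orders), leaving 6 units to arrange in a row.
So the count is 2·(6)! = 1440.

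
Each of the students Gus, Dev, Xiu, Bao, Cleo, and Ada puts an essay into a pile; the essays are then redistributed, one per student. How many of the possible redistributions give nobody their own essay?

Let Aᵢ be the assignments in which student i gets their own essay. We want the size of the complement of A₁∪…∪A_6.
By inclusion–exclusion this is Σ_{j=0}^{6} (−1)^j C(6,j)·(6−j)!.
Computing: 720 − 720 + 360 − 120 + 30 − 6 + 1 = 265.

265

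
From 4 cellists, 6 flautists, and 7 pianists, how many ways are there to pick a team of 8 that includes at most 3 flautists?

Split by how many flautists are chosen (0 through 3).
Sum: C(6,0)·C(11,8) + C(6,1)·C(11,7) + C(6,2)·C(11,6) + C(6,3)·C(11,5) = 165 + 1980 + 6930 + 9240 = 18315.

18315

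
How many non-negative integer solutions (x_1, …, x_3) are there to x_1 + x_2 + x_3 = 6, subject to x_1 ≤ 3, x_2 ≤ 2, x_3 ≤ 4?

9

Without the upper bounds there are C(8,2) = 28 ways to split 6 among 3 variables.
Subtract solutions that violate a single cap (substitute x_i' = x_i − (cap_i+1)): x_1 ≥ 4 gives C(4,2) = 6; x_2 ≥ 3 gives C(5,2) = 10; x_3 ≥ 5 gives C(3,2) = 3. Together 19.
No two caps can be exceeded simultaneously, so the pair terms are all 0.
By inclusion–exclusion the count is 28 − 19 + 0 = 9.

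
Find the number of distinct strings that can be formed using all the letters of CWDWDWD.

140

Letter multiplicities in CWDWDWD: C×1, D×3, W×3.
Dividing 7! = 5040 by 3!·3! = 36 for the repeated letters gives 140.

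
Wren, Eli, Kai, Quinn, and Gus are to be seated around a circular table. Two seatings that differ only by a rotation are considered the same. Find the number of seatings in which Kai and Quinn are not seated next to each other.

12

Without the restriction there are (4)! = 24 seatings.
Those with Kai next to Quinn: fuse the pair into one unit and seat 4 units around a circle — 2·(3)! = 12.
Subtracting, 24 − 12 = 12.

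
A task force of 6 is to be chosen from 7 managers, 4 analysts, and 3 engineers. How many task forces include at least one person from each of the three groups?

Unrestricted: C(14,6) = 3003 ways to pick any 6 of the 14.
Selections missing a whole group: no managers → C(7,6) = 7; no analysts → C(10,6) = 210; no engineers → C(11,6) = 462.
Add back selections omitting two groups (i.e. drawn from a single group): C(7,6) + C(4,6) + C(3,6) = 7.
By inclusion–exclusion: 3003 − 679 + 7 = 2331.

2331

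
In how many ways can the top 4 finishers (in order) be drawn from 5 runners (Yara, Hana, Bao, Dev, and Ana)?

There are 5 choices for 1st place, 4 for 2nd, and so on down to 2 for position 4.
That gives 5 × 4 × 3 × 2 = 120.

120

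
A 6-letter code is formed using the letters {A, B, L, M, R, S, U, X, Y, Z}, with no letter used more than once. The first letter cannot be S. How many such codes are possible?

The first letter has 10−1 = 9 choices (anything except S).
The remaining 5 letters are filled from the other 9 symbols without repetition: 9 × 8 × 7 × 6 × 5 = 15120.
Total: 9 × 15120 = 136080.

136080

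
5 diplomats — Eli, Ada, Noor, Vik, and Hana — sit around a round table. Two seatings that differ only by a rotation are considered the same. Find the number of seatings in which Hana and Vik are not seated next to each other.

All circular seatings of 5 people number (4)! = 24.
Seatings with Hana beside Vik: treat them as a block with 2 internal orders, giving 2 × (3)! = 12.
Subtracting, 24 − 12 = 12.

12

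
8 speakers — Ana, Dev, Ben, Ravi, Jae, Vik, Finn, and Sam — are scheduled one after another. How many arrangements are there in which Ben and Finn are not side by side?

30240

There are 8! = 40320 arrangements in all. If Ben and Finn are adjacent, merging them into one block gives 2·(7)! = 10080 arrangements.
Complementary counting: 40320 − 10080 = 30240.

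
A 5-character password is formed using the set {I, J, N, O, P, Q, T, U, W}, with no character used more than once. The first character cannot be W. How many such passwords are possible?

The first character has 9−1 = 8 choices (anything except W).
The remaining 4 characters are filled from the other 8 symbols without repetition: 8 × 7 × 6 × 5 = 1680.
Total: 8 × 1680 = 13440.

13440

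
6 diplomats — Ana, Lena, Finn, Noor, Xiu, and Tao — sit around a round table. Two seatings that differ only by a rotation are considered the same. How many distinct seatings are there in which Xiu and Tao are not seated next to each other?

72

Without the restriction there are (5)! = 120 seatings.
Seatings with Xiu beside Tao: treat them as a block with 2 internal orders, giving 2 × (4)! = 48.
Subtracting, 120 − 48 = 72.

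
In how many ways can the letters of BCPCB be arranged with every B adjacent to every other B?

12

Treat the 2 copies of B as a single block. The multiset to arrange is then {BB, C, C, P}, 4 items in all.
That gives (4)!/(2!) = 12 arrangements.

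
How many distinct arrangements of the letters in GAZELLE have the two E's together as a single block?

Treat the 2 copies of E as a single block. The multiset to arrange is then {EE, A, G, L, L, Z}, 6 items in all.
That gives (6)!/(2!) = 360 arrangements.

360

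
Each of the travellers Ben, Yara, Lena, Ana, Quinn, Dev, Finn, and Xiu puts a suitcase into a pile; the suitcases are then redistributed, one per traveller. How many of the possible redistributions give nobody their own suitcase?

14833

Count assignments avoiding every fixed point. For any j of the 8 travellers fixed to their own suitcase, the other 8−j can be arranged in (8−j)! ways.
By inclusion–exclusion this is Σ_{j=0}^{8} (−1)^j C(8,j)·(8−j)!.
Computing: 40320 − 40320 + 20160 − 6720 + 1680 − 336 + 56 − 8 + 1 = 14833.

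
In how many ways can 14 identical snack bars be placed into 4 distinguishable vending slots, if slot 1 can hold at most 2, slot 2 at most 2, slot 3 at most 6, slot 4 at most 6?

By stars and bars, unrestricted non-negative solutions to x_1+…+x_4 = 14 number C(14+3,3) = 680.
Subtract solutions that violate a single cap (substitute x_i' = x_i − (cap_i+1)): x_1 ≥ 3 gives C(14,3) = 364; x_2 ≥ 3 gives C(14,3) = 364; x_3 ≥ 7 gives C(10,3) = 120; x_4 ≥ 7 gives C(10,3) = 120. Together 968.
Add back pairs where two caps are both exceeded: 165 + 35 + 35 + 35 + 35 + 1 = 306.
Subtract triples: 4 + 4 + 0 + 0 = 8.
By inclusion–exclusion the count is 680 − 968 + 306 − 8 = 10.

10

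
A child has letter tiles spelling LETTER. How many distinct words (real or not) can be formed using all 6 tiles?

Letter multiplicities in LETTER: E×2, L×1, R×1, T×2.
The number of distinct arrangements is 6!/(2!·2!) = 720/4 = 180.

180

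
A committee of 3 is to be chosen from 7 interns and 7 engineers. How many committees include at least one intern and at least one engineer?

294

With no constraint there are C(14,3) = 364 possible selections.
Subtract selections that omit an entire group: no interns → C(7,3) = 35; no engineers → C(7,3) = 35.
Both groups omitted at once is impossible, so 364 − 70 = 294.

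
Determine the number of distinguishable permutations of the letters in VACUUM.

VACUUM has 6 letters with U appearing twice.
The number of distinct arrangements is 6!/(2!) = 720/2 = 360.

360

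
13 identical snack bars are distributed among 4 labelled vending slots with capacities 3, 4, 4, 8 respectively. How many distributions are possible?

66

By stars and bars, unrestricted non-negative solutions to x_1+…+x_4 = 13 number C(13+3,3) = 560.
Subtract solutions that violate a single cap (substitute x_i' = x_i − (cap_i+1)): x_1 ≥ 4 gives C(12,3) = 220; x_2 ≥ 5 gives C(11,3) = 165; x_3 ≥ 5 gives C(11,3) = 165; x_4 ≥ 9 gives C(7,3) = 35. Together 585.
Add back pairs where two caps are both exceeded: 35 + 35 + 1 + 20 + 0 + 0 = 91.
By inclusion–exclusion the count is 560 − 585 + 91 = 66.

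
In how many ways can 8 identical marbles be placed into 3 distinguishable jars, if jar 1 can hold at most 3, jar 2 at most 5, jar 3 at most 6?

Without the upper bounds there are C(10,2) = 45 ways to split 8 among 3 jars.
Subtract solutions that violate a single cap (substitute x_i' = x_i − (cap_i+1)): x_1 ≥ 4 gives C(6,2) = 15; x_2 ≥ 6 gives C(4,2) = 6; x_3 ≥ 7 gives C(3,2) = 3. Together 24.
No two caps can be exceeded simultaneously, so the pair terms are all 0.
By inclusion–exclusion the count is 45 − 24 + 0 = 21.

21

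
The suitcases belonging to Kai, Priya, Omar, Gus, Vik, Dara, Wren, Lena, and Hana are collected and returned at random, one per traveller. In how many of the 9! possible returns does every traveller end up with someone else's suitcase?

133496

Let Aᵢ be the assignments in which traveller i gets their own suitcase. We want the size of the complement of A₁∪…∪A_9.
By inclusion–exclusion this is Σ_{j=0}^{9} (−1)^j C(9,j)·(9−j)!.
Computing: 362880 − 362880 + 181440 − 60480 + 15120 − 3024 + 504 − 72 + 9 − 1 = 133496.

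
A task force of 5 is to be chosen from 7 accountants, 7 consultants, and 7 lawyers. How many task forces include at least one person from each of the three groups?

With no constraint there are C(21,5) = 20349 possible selections.
Subtract selections that omit an entire group: no accountants → C(14,5) = 2002; no consultants → C(14,5) = 2002; no lawyers → C(14,5) = 2002.
Add back selections omitting two groups (i.e. drawn from a single group): C(7,5) + C(7,5) + C(7,5) = 63.
By inclusion–exclusion: 20349 − 6006 + 63 = 14406.

14406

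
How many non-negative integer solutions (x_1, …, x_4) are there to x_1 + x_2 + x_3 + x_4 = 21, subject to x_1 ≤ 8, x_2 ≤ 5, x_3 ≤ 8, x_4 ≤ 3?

20

By stars and bars, unrestricted non-negative solutions to x_1+…+x_4 = 21 number C(21+3,3) = 2024.
Subtract solutions that violate a single cap (substitute x_i' = x_i − (cap_i+1)): x_1 ≥ 9 gives C(15,3) = 455; x_2 ≥ 6 gives C(18,3) = 816; x_3 ≥ 9 gives C(15,3) = 455; x_4 ≥ 4 gives C(20,3) = 1140. Together 2866.
Add back pairs where two caps are both exceeded: 84 + 20 + 165 + 84 + 364 + 165 = 882.
Subtract triples: 0 + 10 + 0 + 10 = 20.
By inclusion–exclusion the count is 2024 − 2866 + 882 − 20 = 20.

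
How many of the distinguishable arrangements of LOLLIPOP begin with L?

Fix L in the first position and arrange the remaining 7 letters.
Those 7 letters have L appearing twice, O appearing twice, and P appearing twice, giving (7)!/(2!·2!·2!) = 630.

630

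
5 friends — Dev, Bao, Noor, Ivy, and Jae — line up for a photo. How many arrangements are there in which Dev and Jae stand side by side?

48

Place the 3 others and the Dev-Jae pair as 4 objects in a line; the pair has 2 internal arrangements.
That gives 2 × 4! = 2 × 24 = 48.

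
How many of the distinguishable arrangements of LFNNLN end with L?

20

With the last slot taken by L, it remains to arrange the other 5 letters (FNNLN).
Those 5 letters have N appearing 3 times, giving (5)!/(3!) = 20.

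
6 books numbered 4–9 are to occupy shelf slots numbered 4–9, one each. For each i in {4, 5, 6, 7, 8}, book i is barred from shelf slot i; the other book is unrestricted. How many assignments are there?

Let Aᵢ (for 4 ≤ i ≤ 8) be the placements that put book i in its forbidden shelf slot. Any j of these fix j positions, leaving (6−j)! ways to fill the rest, and there are C(5,j) ways to pick which j.
By inclusion–exclusion, the number of valid placements is Σ_{j=0}^{5} (−1)^j C(5,j)·(6−j)!.
Computing: 720 − 600 + 240 − 60 + 10 − 1 = 309.

309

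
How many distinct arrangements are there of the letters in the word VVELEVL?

The 7 letters of VVELEVL have repeats: E appearing twice, L appearing twice, and V appearing 3 times.
The number of distinct arrangements is 7!/(3!·2!·2!) = 5040/24 = 210.

210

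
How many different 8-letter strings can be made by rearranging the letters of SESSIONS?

The 8 letters of SESSIONS have repeats: S appearing 4 times.
The number of distinct arrangements is 8!/(4!) = 40320/24 = 1680.

1680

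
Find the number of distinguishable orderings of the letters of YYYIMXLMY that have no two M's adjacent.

Total arrangements of YYYIMXLMY: 9!/(4!·2!) = 7560.
Arrangements with the M's together: treat MM as one letter, giving (8)!/(4!) = 1680.
Subtracting, 7560 − 1680 = 5880 arrangements keep the M's apart.

5880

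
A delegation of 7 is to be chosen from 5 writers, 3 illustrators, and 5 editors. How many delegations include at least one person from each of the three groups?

1580

Unrestricted: C(13,7) = 1716 ways to pick any 7 of the 13.
Selections missing a whole group: no writers → C(8,7) = 8; no illustrators → C(10,7) = 120; no editors → C(8,7) = 8.
Add back selections omitting two groups (i.e. drawn from a single group): C(5,7) + C(3,7) + C(5,7) = 0.
By inclusion–exclusion: 1716 − 136 + 0 = 1580.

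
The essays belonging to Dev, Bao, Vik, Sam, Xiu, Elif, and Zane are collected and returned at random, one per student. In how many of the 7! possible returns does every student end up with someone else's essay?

Let Aᵢ be the assignments in which student i gets their own essay. We want the size of the complement of A₁∪…∪A_7.
By inclusion–exclusion this is Σ_{j=0}^{7} (−1)^j C(7,j)·(7−j)!.
Computing: 5040 − 5040 + 2520 − 840 + 210 − 42 + 7 − 1 = 1854.

1854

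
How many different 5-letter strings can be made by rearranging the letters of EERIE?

The 5 letters of EERIE have repeats: E appearing 3 times.
The number of distinct arrangements is 5!/(3!) = 120/6 = 20.

20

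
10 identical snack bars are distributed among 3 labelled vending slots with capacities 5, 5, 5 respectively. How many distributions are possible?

Without the upper bounds there are C(12,2) = 66 ways to split 10 among 3 vending slots.
Subtract solutions that violate a single cap (substitute x_i' = x_i − (cap_i+1)): x_1 ≥ 6 gives C(6,2) = 15; x_2 ≥ 6 gives C(6,2) = 15; x_3 ≥ 6 gives C(6,2) = 15. Together 45.
No two caps can be exceeded simultaneously, so the pair terms are all 0.
By inclusion–exclusion the count is 66 − 45 + 0 = 21.

21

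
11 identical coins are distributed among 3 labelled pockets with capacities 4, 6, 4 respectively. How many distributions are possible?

10

Without the upper bounds there are C(13,2) = 78 ways to split 11 among 3 pockets.
Subtract solutions that violate a single cap (substitute x_i' = x_i − (cap_i+1)): x_1 ≥ 5 gives C(8,2) = 28; x_2 ≥ 7 gives C(6,2) = 15; x_3 ≥ 5 gives C(8,2) = 28. Together 71.
Add back pairs where two caps are both exceeded: 0 + 3 + 0 = 3.
By inclusion–exclusion the count is 78 − 71 + 3 = 10.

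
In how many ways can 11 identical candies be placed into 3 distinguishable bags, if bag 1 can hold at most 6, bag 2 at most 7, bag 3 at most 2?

Without the upper bounds there are C(13,2) = 78 ways to split 11 among 3 bags.
Subtract solutions that violate a single cap (substitute x_i' = x_i − (cap_i+1)): x_1 ≥ 7 gives C(6,2) = 15; x_2 ≥ 8 gives C(5,2) = 10; x_3 ≥ 3 gives C(10,2) = 45. Together 70.
Add back pairs where two caps are both exceeded: 0 + 3 + 1 = 4.
By inclusion–exclusion the count is 78 − 70 + 4 = 12.

12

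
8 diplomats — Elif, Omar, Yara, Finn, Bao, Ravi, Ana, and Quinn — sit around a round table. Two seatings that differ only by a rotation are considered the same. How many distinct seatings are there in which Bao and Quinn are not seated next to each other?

All circular seatings of 8 people number (7)! = 5040.
Those with Bao next to Quinn: fuse the pair into one unit and seat 7 units around a circle — 2·(6)! = 1440.
Subtracting, 5040 − 1440 = 3600.

3600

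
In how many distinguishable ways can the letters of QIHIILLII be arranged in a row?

1512

Letter multiplicities in QIHIILLII: H×1, I×5, L×2, Q×1.
The number of distinct arrangements is 9!/(5!·2!) = 362880/240 = 1512.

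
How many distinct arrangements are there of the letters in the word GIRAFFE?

The 7 letters of GIRAFFE have repeats: F appearing twice.
So there are 7! / (2!) = 2520 distinguishable arrangements.

2520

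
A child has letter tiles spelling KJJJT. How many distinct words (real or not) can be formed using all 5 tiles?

KJJJT has 5 letters with J appearing 3 times.
The number of distinct arrangements is 5!/(3!) = 120/6 = 20.

20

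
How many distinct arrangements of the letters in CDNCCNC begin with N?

With the first slot taken by N, it remains to arrange the other 6 letters (CDCCNC).
Those 6 letters have C appearing 4 times, giving (6)!/(4!) = 30.

30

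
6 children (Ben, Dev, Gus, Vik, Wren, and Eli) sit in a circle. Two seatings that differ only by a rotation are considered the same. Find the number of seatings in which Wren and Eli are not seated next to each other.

72

Without the restriction there are (5)! = 120 seatings.
Those with Wren next to Eli: fuse the pair into one unit and seat 5 units around a circle — 2·(4)! = 48.
Subtracting, 120 − 48 = 72.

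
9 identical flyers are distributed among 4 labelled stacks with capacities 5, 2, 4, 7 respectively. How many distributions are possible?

By stars and bars, unrestricted non-negative solutions to x_1+…+x_4 = 9 number C(9+3,3) = 220.
Subtract solutions that violate a single cap (substitute x_i' = x_i − (cap_i+1)): x_1 ≥ 6 gives C(6,3) = 20; x_2 ≥ 3 gives C(9,3) = 84; x_3 ≥ 5 gives C(7,3) = 35; x_4 ≥ 8 gives C(4,3) = 4. Together 143.
Add back pairs where two caps are both exceeded: 1 + 0 + 0 + 4 + 0 + 0 = 5.
By inclusion–exclusion the count is 220 − 143 + 5 = 82.

82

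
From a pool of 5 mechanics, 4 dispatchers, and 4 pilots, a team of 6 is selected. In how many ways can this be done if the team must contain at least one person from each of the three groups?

1520

With no constraint there are C(13,6) = 1716 possible selections.
Selections missing a whole group: no mechanics → C(8,6) = 28; no dispatchers → C(9,6) = 84; no pilots → C(9,6) = 84.
Add back selections omitting two groups (i.e. drawn from a single group): C(5,6) + C(4,6) + C(4,6) = 0.
By inclusion–exclusion: 1716 − 196 + 0 = 1520.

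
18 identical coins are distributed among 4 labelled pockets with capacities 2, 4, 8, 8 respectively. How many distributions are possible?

Ignoring the caps, the number of non-negative solutions to x_1+…+x_4 = 18 is C(21,3) = 1330.
Subtract solutions that violate a single cap (substitute x_i' = x_i − (cap_i+1)): x_1 ≥ 3 gives C(18,3) = 816; x_2 ≥ 5 gives C(16,3) = 560; x_3 ≥ 9 gives C(12,3) = 220; x_4 ≥ 9 gives C(12,3) = 220. Together 1816.
Add back pairs where two caps are both exceeded: 286 + 84 + 84 + 35 + 35 + 1 = 525.
Subtract triples: 4 + 4 + 0 + 0 = 8.
By inclusion–exclusion the count is 1330 − 1816 + 525 − 8 = 31.

31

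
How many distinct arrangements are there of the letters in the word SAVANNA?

SAVANNA has 7 letters with A appearing 3 times and N appearing twice.
Dividing 7! = 5040 by 3!·2! = 12 for the repeated letters gives 420.

420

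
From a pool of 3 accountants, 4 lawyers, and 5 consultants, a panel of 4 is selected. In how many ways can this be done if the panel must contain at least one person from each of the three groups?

With no constraint there are C(12,4) = 495 possible selections.
Subtract selections that omit an entire group: no accountants → C(9,4) = 126; no lawyers → C(8,4) = 70; no consultants → C(7,4) = 35.
Add back selections omitting two groups (i.e. drawn from a single group): C(3,4) + C(4,4) + C(5,4) = 6.
By inclusion–exclusion: 495 − 231 + 6 = 270.

270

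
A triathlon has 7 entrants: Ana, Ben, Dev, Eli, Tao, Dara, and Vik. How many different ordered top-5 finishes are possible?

2520

There are 7 choices for 1st place, 6 for 2nd, and so on down to 3 for position 5.
That gives 7 × 6 × 5 × 4 × 3 = 2520.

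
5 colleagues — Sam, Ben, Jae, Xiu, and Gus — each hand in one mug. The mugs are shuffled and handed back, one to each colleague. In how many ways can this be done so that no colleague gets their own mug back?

Let Aᵢ be the assignments in which colleague i gets their own mug. We want the size of the complement of A₁∪…∪A_5.
By inclusion–exclusion this is Σ_{j=0}^{5} (−1)^j C(5,j)·(5−j)!.
Computing: 120 − 120 + 60 − 20 + 5 − 1 = 44.

44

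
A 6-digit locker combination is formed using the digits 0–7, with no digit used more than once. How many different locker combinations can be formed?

With no repetition, fill the 6 digits in order: 8 choices, then 7, down to 3.
That product is 8 × 7 × 6 × 5 × 4 × 3 = 20160.

20160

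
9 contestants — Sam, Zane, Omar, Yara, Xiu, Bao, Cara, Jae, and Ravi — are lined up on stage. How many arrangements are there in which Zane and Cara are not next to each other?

282240

There are 9! = 362880 arrangements in all. If Zane and Cara are adjacent, merging them into one block gives 2·(8)! = 80640 arrangements.
Complementary counting: 362880 − 80640 = 282240.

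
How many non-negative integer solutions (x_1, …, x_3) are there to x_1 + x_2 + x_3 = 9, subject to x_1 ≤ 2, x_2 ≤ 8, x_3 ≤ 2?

Ignoring the caps, the number of non-negative solutions to x_1+…+x_3 = 9 is C(11,2) = 55.
Subtract solutions that violate a single cap (substitute x_i' = x_i − (cap_i+1)): x_1 ≥ 3 gives C(8,2) = 28; x_2 ≥ 9 gives C(2,2) = 1; x_3 ≥ 3 gives C(8,2) = 28. Together 57.
Add back pairs where two caps are both exceeded: 0 + 10 + 0 = 10.
By inclusion–exclusion the count is 55 − 57 + 10 = 8.

8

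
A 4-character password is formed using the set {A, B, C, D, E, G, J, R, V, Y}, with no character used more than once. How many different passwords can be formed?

Choose and order 4 of the 10 symbols: the first character has 10 options, the next 9, then 8, 7.
That product is 10 × 9 × 8 × 7 = 5040.

5040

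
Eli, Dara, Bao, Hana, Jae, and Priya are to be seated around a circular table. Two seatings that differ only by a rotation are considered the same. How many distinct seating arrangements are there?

120

Seat Eli anywhere (absorbing the rotational symmetry), then permute the other 5: (5)! = 120.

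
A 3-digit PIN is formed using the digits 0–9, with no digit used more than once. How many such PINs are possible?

Choose and order 3 of the 10 symbols: the first digit has 10 options, the next 9, then 8.
That product is 10 × 9 × 8 = 720.

720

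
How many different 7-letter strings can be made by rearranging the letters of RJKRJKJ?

210

Letter multiplicities in RJKRJKJ: J×3, K×2, R×2.
So there are 7! / (3!·2!·2!) = 210 distinguishable arrangements.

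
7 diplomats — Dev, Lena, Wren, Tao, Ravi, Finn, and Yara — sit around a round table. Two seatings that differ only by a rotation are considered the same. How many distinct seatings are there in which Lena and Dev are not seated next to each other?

480

All circular seatings of 7 people number (6)! = 720.
Seatings with Lena beside Dev: treat them as a block with 2 internal orders, giving 2 × (5)! = 240.
Subtracting, 720 − 240 = 480.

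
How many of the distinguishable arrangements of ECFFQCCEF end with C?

1680

With the last slot taken by C, it remains to arrange the other 8 letters (EFFQCCEF).
Those 8 letters have C appearing twice, E appearing twice, and F appearing 3 times, giving (8)!/(3!·2!·2!) = 1680.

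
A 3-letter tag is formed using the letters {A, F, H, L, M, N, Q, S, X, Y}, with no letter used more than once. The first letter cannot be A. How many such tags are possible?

648

The first letter has 10−1 = 9 choices (anything except A).
The remaining 2 letters are filled from the other 9 symbols without repetition: 9 × 8 = 72.
Total: 9 × 72 = 648.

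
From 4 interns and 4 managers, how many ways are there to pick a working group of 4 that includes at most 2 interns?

Split by how many interns are chosen (0 through 2).
Sum: C(4,0)·C(4,4) + C(4,1)·C(4,3) + C(4,2)·C(4,2) = 1 + 16 + 36 = 53.

53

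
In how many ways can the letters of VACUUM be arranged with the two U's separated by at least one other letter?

There are 6!/(2!) = 360 arrangements of VACUUM in total.
If the two U's are adjacent, glue them into one block, leaving 5 items to arrange: (5)! = 120 ways.
Hence 360 − 120 = 240.

240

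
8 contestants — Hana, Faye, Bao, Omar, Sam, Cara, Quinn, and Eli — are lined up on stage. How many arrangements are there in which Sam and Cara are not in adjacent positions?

There are 8! = 40320 arrangements in all. If Sam and Cara are adjacent, merging them into one block gives 2·(7)! = 10080 arrangements.
Complementary counting: 40320 − 10080 = 30240.

30240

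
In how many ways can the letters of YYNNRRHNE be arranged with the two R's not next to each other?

There are 9!/(3!·2!·2!) = 15120 arrangements of YYNNRRHNE in total.
If the two R's are adjacent, glue them into one block, leaving 8 items to arrange: (8)!/(3!·2!) = 3360 ways.
Subtracting, 15120 − 3360 = 11760 arrangements keep the R's apart.

11760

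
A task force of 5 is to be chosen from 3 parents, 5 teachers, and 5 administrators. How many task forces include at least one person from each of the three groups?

925

Total 5-person selections from all 13: C(13,5) = 1287.
Selections missing a whole group: no parents → C(10,5) = 252; no teachers → C(8,5) = 56; no administrators → C(8,5) = 56.
Add back selections omitting two groups (i.e. drawn from a single group): C(3,5) + C(5,5) + C(5,5) = 2.
By inclusion–exclusion: 1287 − 364 + 2 = 925.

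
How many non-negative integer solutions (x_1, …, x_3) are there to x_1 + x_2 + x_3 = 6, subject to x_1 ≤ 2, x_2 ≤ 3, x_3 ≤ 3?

6

Ignoring the caps, the number of non-negative solutions to x_1+…+x_3 = 6 is C(8,2) = 28.
Subtract solutions that violate a single cap (substitute x_i' = x_i − (cap_i+1)): x_1 ≥ 3 gives C(5,2) = 10; x_2 ≥ 4 gives C(4,2) = 6; x_3 ≥ 4 gives C(4,2) = 6. Together 22.
No two caps can be exceeded simultaneously, so the pair terms are all 0.
By inclusion–exclusion the count is 28 − 22 + 0 = 6.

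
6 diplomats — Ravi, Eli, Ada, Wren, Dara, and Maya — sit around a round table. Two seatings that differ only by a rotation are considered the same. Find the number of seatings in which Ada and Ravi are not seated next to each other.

All circular seatings of 6 people number (5)! = 120.
Those with Ada next to Ravi: fuse the pair into one unit and seat 5 units around a circle — 2·(4)! = 48.
Subtracting, 120 − 48 = 72.

72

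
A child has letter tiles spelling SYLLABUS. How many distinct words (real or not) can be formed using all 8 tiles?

Letter multiplicities in SYLLABUS: A×1, B×1, L×2, S×2, U×1, Y×1.
The number of distinct arrangements is 8!/(2!·2!) = 40320/4 = 10080.

10080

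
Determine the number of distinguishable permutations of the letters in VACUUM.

Letter multiplicities in VACUUM: A×1, C×1, M×1, U×2, V×1.
The number of distinct arrangements is 6!/(2!) = 720/2 = 360.

360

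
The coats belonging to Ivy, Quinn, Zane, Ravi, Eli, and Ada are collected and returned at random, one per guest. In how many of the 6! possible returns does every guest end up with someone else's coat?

Let Aᵢ be the assignments in which guest i gets their own coat. We want the size of the complement of A₁∪…∪A_6.
By inclusion–exclusion this is Σ_{j=0}^{6} (−1)^j C(6,j)·(6−j)!.
Computing: 720 − 720 + 360 − 120 + 30 − 6 + 1 = 265.

265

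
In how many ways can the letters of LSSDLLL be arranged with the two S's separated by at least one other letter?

75

There are 7!/(4!·2!) = 105 arrangements of LSSDLLL in total.
Arrangements with the S's together: treat SS as one letter, giving (6)!/(4!) = 30.
Subtracting, 105 − 30 = 75 arrangements keep the S's apart.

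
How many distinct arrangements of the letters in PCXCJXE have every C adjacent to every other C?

Treat the 2 copies of C as a single block. The multiset to arrange is then {CC, E, J, P, X, X}, 6 items in all.
That gives (6)!/(2!) = 360 arrangements.

360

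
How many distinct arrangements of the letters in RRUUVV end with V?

Fix V in the last position and arrange the remaining 5 letters.
Those 5 letters have R appearing twice and U appearing twice, giving (5)!/(2!·2!) = 30.

30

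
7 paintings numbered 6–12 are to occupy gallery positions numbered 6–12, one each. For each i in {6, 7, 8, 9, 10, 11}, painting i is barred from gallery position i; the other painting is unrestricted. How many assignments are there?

2119

Let Aᵢ (for 6 ≤ i ≤ 11) be the placements that put painting i in its forbidden gallery position. Any j of these fix j positions, leaving (7−j)! ways to fill the rest, and there are C(6,j) ways to pick which j.
By inclusion–exclusion, the number of valid placements is Σ_{j=0}^{6} (−1)^j C(6,j)·(7−j)!.
Computing: 5040 − 4320 + 1800 − 480 + 90 − 12 + 1 = 2119.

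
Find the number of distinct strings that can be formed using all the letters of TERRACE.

Letter multiplicities in TERRACE: A×1, C×1, E×2, R×2, T×1.
Dividing 7! = 5040 by 2!·2! = 4 for the repeated letters gives 1260.

1260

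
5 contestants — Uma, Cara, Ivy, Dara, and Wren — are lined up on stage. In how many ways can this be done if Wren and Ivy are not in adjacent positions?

72

Of the 5! = 120 arrangements, those with Wren and Ivy adjacent number 2 × 4! = 48 (treat the pair as a block with 2 internal orders).
So 120 − 48 = 72 arrangements keep them apart.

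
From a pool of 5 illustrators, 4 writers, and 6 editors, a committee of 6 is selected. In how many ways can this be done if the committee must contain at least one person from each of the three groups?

With no constraint there are C(15,6) = 5005 possible selections.
Subtract selections that omit an entire group: no illustrators → C(10,6) = 210; no writers → C(11,6) = 462; no editors → C(9,6) = 84.
Add back selections omitting two groups (i.e. drawn from a single group): C(5,6) + C(4,6) + C(6,6) = 1.
By inclusion–exclusion: 5005 − 756 + 1 = 4250.

4250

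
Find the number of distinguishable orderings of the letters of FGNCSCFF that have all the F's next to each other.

360

Treat the 3 copies of F as a single block. The multiset to arrange is then {FFF, C, C, G, N, S}, 6 items in all.
That gives (6)!/(2!) = 360 arrangements.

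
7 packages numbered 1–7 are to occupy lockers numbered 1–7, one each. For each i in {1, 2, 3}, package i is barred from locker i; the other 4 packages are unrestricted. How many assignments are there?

Let Aᵢ (for i ∈ {1, 2, 3}) be the placements that put package i in its forbidden locker. Any j of these fix j positions, leaving (7−j)! ways to fill the rest, and there are C(3,j) ways to pick which j.
By inclusion–exclusion, the number of valid placements is Σ_{j=0}^{3} (−1)^j C(3,j)·(7−j)!.
Computing: 5040 − 2160 + 360 − 24 = 3216.

3216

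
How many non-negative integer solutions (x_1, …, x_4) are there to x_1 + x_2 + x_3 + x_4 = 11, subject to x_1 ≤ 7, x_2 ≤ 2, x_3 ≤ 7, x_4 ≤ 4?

97

By stars and bars, unrestricted non-negative solutions to x_1+…+x_4 = 11 number C(11+3,3) = 364.
Subtract solutions that violate a single cap (substitute x_i' = x_i − (cap_i+1)): x_1 ≥ 8 gives C(6,3) = 20; x_2 ≥ 3 gives C(11,3) = 165; x_3 ≥ 8 gives C(6,3) = 20; x_4 ≥ 5 gives C(9,3) = 84. Together 289.
Add back pairs where two caps are both exceeded: 1 + 0 + 0 + 1 + 20 + 0 = 22.
By inclusion–exclusion the count is 364 − 289 + 22 = 97.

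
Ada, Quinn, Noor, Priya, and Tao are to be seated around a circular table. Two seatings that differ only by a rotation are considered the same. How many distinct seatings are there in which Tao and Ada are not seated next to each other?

All circular seatings of 5 people number (4)! = 24.
Seatings with Tao beside Ada: treat them as a block with 2 internal orders, giving 2 × (3)! = 12.
Subtracting, 24 − 12 = 12.

12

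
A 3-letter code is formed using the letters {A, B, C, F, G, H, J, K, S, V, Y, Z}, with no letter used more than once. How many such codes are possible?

1320

Choose and order 3 of the 12 symbols: the first letter has 12 options, the next 11, then 10.
12 × 11 × 10 = 1320.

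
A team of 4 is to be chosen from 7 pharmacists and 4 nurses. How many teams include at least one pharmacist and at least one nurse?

Unrestricted: C(11,4) = 330 ways to pick any 4 of the 11.
Selections missing a whole group: no pharmacists → C(4,4) = 1; no nurses → C(7,4) = 35.
Both groups omitted at once is impossible, so 330 − 36 = 294.

294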